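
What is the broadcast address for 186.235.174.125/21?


Network: 186.235.168.0/21
Host bits = 11
Set all host bits to 1:
Broadcast: 186.235.175.255


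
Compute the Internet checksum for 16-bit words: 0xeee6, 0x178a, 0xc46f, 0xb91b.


Sum all words (with carry folding):
+ 0xeee6 = 0xeee6
+ 0x178a = 0x0671
+ 0xc46f = 0xcae0
+ 0xb91b = 0x83fc
One's complement: ~0x83fc
Checksum = 0x7c03


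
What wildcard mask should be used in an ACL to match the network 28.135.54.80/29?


Subnet mask: 255.255.255.248
Wildcard = 255.255.255.255 - subnet mask
255 - 255 = 0
255 - 255 = 0
255 - 255 = 0
255 - 248 = 7
Wildcard: 0.0.0.7


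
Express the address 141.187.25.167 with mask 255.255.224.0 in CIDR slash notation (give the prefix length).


Binary: 11111111.11111111.11100000.00000000
Count leading 1s
Prefix: /19


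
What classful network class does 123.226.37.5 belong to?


First octet: 123
Binary: 01111011
0xxxxxxx -> Class A (1-126)
Class A, default mask 255.0.0.0 (/8)


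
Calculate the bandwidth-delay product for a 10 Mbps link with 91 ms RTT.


BDP = bandwidth * RTT
= 10 Mbps * 91 ms
= 10 * 1e6 * 91 / 1000 bits
= 910000 bits
= 113750 bytes
= 111.084 KB
BDP = 910000 bits (113750 bytes)


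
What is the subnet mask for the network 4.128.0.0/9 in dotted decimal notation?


/9 means 9 network bits, 23 host bits
Binary: 11111111100000000000000000000000
Mask: 255.128.0.0


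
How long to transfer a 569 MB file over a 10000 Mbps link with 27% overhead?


Effective throughput = 10000 * (1 - 27/100) = 7300 Mbps
File size in Mb = 569 * 8 = 4552 Mb
Time = 4552 / 7300
Time = 0.6236 seconds


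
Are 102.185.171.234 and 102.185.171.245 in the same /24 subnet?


Mask: 255.255.255.0
102.185.171.234 AND mask = 102.185.171.0
102.185.171.245 AND mask = 102.185.171.0
Yes, same subnet (102.185.171.0)


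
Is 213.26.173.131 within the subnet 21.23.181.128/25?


Subnet network: 21.23.181.128
Test IP AND mask: 213.26.173.128
No, 213.26.173.131 is not in 21.23.181.128/25


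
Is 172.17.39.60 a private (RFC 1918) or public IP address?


RFC 1918 private ranges:
  10.0.0.0/8 (10.0.0.0 - 10.255.255.255)
  172.16.0.0/12 (172.16.0.0 - 172.31.255.255)
  192.168.0.0/16 (192.168.0.0 - 192.168.255.255)
Private (in 172.16.0.0/12)


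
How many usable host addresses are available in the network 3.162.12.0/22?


Host bits = 32 - 22 = 10
Total addresses = 2^10 = 1024
Usable = total - 2 (network and broadcast)
Usable hosts: 1022


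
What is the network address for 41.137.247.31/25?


IP:   00101001.10001001.11110111.00011111
Mask: 11111111.11111111.11111111.10000000
AND operation:
Net:  00101001.10001001.11110111.00000000
Network: 41.137.247.0/25


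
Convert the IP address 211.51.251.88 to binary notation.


211 = 11010011
51 = 00110011
251 = 11111011
88 = 01011000
Binary: 11010011.00110011.11111011.01011000


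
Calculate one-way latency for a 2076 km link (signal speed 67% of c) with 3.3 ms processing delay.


Speed = 0.67 * 3e5 km/s = 201000 km/s
Propagation delay = 2076 / 201000 = 0.0103 s = 10.3284 ms
Processing delay = 3.3 ms
Total one-way latency = 13.6284 ms


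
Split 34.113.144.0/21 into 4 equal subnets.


New prefix = 21 + 2 = 23
Each subnet has 512 addresses
  34.113.144.0/23
  34.113.146.0/23
  34.113.148.0/23
  34.113.150.0/23
Subnets: 34.113.144.0/23, 34.113.146.0/23, 34.113.148.0/23, 34.113.150.0/23


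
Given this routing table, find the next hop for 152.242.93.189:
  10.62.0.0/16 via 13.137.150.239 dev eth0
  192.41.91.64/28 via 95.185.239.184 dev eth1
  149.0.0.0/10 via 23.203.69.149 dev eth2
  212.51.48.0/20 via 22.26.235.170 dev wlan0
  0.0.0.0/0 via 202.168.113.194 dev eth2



Longest prefix match for 152.242.93.189:
  /16 10.62.0.0: no
  /28 192.41.91.64: no
  /10 149.0.0.0: no
  /20 212.51.48.0: no
  /0 0.0.0.0: MATCH
Selected: next-hop 202.168.113.194 via eth2 (matched /0)


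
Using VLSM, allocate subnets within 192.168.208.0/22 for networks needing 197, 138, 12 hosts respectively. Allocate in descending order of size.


197 hosts -> /24 (254 usable): 192.168.208.0/24
138 hosts -> /24 (254 usable): 192.168.209.0/24
12 hosts -> /28 (14 usable): 192.168.210.0/28
Allocation: 192.168.208.0/24 (197 hosts, 254 usable); 192.168.209.0/24 (138 hosts, 254 usable); 192.168.210.0/28 (12 hosts, 14 usable)


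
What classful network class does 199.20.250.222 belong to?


First octet: 199
Binary: 11000111
110xxxxx -> Class C (192-223)
Class C, default mask 255.255.255.0 (/24)


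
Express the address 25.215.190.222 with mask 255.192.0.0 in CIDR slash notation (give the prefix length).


Binary: 11111111.11000000.00000000.00000000
Count leading 1s
Prefix: /10


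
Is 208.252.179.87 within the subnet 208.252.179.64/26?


Subnet network: 208.252.179.64
Test IP AND mask: 208.252.179.64
Yes, 208.252.179.87 is in 208.252.179.64/26


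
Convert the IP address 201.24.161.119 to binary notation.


201 = 11001001
24 = 00011000
161 = 10100001
119 = 01110111
Binary: 11001001.00011000.10100001.01110111


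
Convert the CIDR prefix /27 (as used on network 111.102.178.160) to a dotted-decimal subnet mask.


/27 means 27 network bits, 5 host bits
Binary: 11111111111111111111111111100000
Mask: 255.255.255.224


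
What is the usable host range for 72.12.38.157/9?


Network: 72.0.0.0
Broadcast: 72.127.255.255
First usable = network + 1
Last usable = broadcast - 1
Range: 72.0.0.1 to 72.127.255.254


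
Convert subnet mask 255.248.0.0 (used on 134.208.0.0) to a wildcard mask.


Subnet mask: 255.248.0.0
Wildcard = 255.255.255.255 - subnet mask
255 - 255 = 0
255 - 248 = 7
255 - 0 = 255
255 - 0 = 255
Wildcard: 0.7.255.255


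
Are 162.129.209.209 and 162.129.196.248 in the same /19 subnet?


Mask: 255.255.224.0
162.129.209.209 AND mask = 162.129.192.0
162.129.196.248 AND mask = 162.129.192.0
Yes, same subnet (162.129.192.0)


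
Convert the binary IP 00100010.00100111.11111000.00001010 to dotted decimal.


00100010 = 34
00100111 = 39
11111000 = 248
00001010 = 10
IP: 34.39.248.10


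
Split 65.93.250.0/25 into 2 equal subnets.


New prefix = 25 + 1 = 26
Each subnet has 64 addresses
  65.93.250.0/26
  65.93.250.64/26
Subnets: 65.93.250.0/26, 65.93.250.64/26


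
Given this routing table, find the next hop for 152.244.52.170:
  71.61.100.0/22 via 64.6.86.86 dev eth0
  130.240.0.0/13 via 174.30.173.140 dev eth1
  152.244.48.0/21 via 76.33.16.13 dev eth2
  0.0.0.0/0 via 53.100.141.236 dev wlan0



Longest prefix match for 152.244.52.170:
  /22 71.61.100.0: no
  /13 130.240.0.0: no
  /21 152.244.48.0: MATCH
  /0 0.0.0.0: MATCH
Selected: next-hop 76.33.16.13 via eth2 (matched /21)


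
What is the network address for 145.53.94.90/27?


IP:   10010001.00110101.01011110.01011010
Mask: 11111111.11111111.11111111.11100000
AND operation:
Net:  10010001.00110101.01011110.01000000
Network: 145.53.94.64/27


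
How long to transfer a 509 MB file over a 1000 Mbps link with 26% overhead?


Effective throughput = 1000 * (1 - 26/100) = 740 Mbps
File size in Mb = 509 * 8 = 4072 Mb
Time = 4072 / 740
Time = 5.5027 seconds


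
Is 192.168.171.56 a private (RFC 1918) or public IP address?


RFC 1918 private ranges:
  10.0.0.0/8 (10.0.0.0 - 10.255.255.255)
  172.16.0.0/12 (172.16.0.0 - 172.31.255.255)
  192.168.0.0/16 (192.168.0.0 - 192.168.255.255)
Private (in 192.168.0.0/16)


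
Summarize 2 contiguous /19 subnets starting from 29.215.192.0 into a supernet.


Original prefix: /19
Number of subnets: 2 = 2^1
New prefix = 19 - 1 = 18
Supernet: 29.215.192.0/18


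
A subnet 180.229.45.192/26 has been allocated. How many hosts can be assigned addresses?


Host bits = 32 - 26 = 6
Total addresses = 2^6 = 64
Usable = total - 2 (network and broadcast)
Usable hosts: 62


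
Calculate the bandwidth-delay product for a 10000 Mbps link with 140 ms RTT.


BDP = bandwidth * RTT
= 10000 Mbps * 140 ms
= 10000 * 1e6 * 140 / 1000 bits
= 1400000000 bits
= 175000000 bytes
= 170898.4375 KB
BDP = 1400000000 bits (175000000 bytes)


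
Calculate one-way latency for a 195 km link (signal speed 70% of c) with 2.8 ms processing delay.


Speed = 0.7 * 3e5 km/s = 210000 km/s
Propagation delay = 195 / 210000 = 0.0009 s = 0.9286 ms
Processing delay = 2.8 ms
Total one-way latency = 3.7286 ms


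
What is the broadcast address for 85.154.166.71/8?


Network: 85.0.0.0/8
Host bits = 24
Set all host bits to 1:
Broadcast: 85.255.255.255


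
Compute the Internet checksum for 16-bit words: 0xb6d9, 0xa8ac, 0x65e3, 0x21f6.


Sum all words (with carry folding):
+ 0xb6d9 = 0xb6d9
+ 0xa8ac = 0x5f86
+ 0x65e3 = 0xc569
+ 0x21f6 = 0xe75f
One's complement: ~0xe75f
Checksum = 0x18a0


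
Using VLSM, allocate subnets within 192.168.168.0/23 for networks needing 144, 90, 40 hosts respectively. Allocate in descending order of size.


144 hosts -> /24 (254 usable): 192.168.168.0/24
90 hosts -> /25 (126 usable): 192.168.169.0/25
40 hosts -> /26 (62 usable): 192.168.169.128/26
Allocation: 192.168.168.0/24 (144 hosts, 254 usable); 192.168.169.0/25 (90 hosts, 126 usable); 192.168.169.128/26 (40 hosts, 62 usable)


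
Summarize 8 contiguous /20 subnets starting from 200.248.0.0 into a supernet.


Original prefix: /20
Number of subnets: 8 = 2^3
New prefix = 20 - 3 = 17
Supernet: 200.248.0.0/17


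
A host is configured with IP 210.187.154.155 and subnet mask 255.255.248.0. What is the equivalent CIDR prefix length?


Binary: 11111111.11111111.11111000.00000000
Count leading 1s
Prefix: /21


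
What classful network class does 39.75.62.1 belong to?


First octet: 39
Binary: 00100111
0xxxxxxx -> Class A (1-126)
Class A, default mask 255.0.0.0 (/8)


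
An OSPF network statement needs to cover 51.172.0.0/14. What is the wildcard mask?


Subnet mask: 255.252.0.0
Wildcard = 255.255.255.255 - subnet mask
255 - 255 = 0
255 - 252 = 3
255 - 0 = 255
255 - 0 = 255
Wildcard: 0.3.255.255


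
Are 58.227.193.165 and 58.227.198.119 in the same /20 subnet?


Mask: 255.255.240.0
58.227.193.165 AND mask = 58.227.192.0
58.227.198.119 AND mask = 58.227.192.0
Yes, same subnet (58.227.192.0)


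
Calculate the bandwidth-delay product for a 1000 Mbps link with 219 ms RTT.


BDP = bandwidth * RTT
= 1000 Mbps * 219 ms
= 1000 * 1e6 * 219 / 1000 bits
= 219000000 bits
= 27375000 bytes
= 26733.3984 KB
BDP = 219000000 bits (27375000 bytes)


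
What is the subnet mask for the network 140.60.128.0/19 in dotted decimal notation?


/19 means 19 network bits, 13 host bits
Binary: 11111111111111111110000000000000
Mask: 255.255.224.0


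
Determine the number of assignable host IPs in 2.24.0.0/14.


Host bits = 32 - 14 = 18
Total addresses = 2^18 = 262144
Usable = total - 2 (network and broadcast)
Usable hosts: 262142


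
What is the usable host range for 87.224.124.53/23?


Network: 87.224.124.0
Broadcast: 87.224.125.255
First usable = network + 1
Last usable = broadcast - 1
Range: 87.224.124.1 to 87.224.125.254


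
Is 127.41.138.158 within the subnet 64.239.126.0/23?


Subnet network: 64.239.126.0
Test IP AND mask: 127.41.138.0
No, 127.41.138.158 is not in 64.239.126.0/23


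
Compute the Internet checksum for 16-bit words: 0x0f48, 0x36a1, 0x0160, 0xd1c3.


Sum all words (with carry folding):
+ 0x0f48 = 0x0f48
+ 0x36a1 = 0x45e9
+ 0x0160 = 0x4749
+ 0xd1c3 = 0x190d
One's complement: ~0x190d
Checksum = 0xe6f2


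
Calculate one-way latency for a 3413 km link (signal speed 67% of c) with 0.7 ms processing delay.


Speed = 0.67 * 3e5 km/s = 201000 km/s
Propagation delay = 3413 / 201000 = 0.017 s = 16.9801 ms
Processing delay = 0.7 ms
Total one-way latency = 17.6801 ms


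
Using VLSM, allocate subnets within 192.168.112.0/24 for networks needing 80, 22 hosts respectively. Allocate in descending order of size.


80 hosts -> /25 (126 usable): 192.168.112.0/25
22 hosts -> /27 (30 usable): 192.168.112.128/27
Allocation: 192.168.112.0/25 (80 hosts, 126 usable); 192.168.112.128/27 (22 hosts, 30 usable)


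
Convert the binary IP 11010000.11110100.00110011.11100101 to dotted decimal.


11010000 = 208
11110100 = 244
00110011 = 51
11100101 = 229
IP: 208.244.51.229


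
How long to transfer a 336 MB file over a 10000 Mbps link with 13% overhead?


Effective throughput = 10000 * (1 - 13/100) = 8700 Mbps
File size in Mb = 336 * 8 = 2688 Mb
Time = 2688 / 8700
Time = 0.309 seconds


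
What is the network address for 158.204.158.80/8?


IP:   10011110.11001100.10011110.01010000
Mask: 11111111.00000000.00000000.00000000
AND operation:
Net:  10011110.00000000.00000000.00000000
Network: 158.0.0.0/8


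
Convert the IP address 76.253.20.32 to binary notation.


76 = 01001100
253 = 11111101
20 = 00010100
32 = 00100000
Binary: 01001100.11111101.00010100.00100000


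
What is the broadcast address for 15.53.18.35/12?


Network: 15.48.0.0/12
Host bits = 20
Set all host bits to 1:
Broadcast: 15.63.255.255


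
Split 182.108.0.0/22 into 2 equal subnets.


New prefix = 22 + 1 = 23
Each subnet has 512 addresses
  182.108.0.0/23
  182.108.2.0/23
Subnets: 182.108.0.0/23, 182.108.2.0/23


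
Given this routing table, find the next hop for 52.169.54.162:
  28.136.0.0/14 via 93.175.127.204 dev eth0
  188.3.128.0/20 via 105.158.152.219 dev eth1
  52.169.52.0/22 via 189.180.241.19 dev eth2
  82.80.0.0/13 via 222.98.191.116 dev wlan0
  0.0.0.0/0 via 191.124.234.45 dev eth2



Longest prefix match for 52.169.54.162:
  /14 28.136.0.0: no
  /20 188.3.128.0: no
  /22 52.169.52.0: MATCH
  /13 82.80.0.0: no
  /0 0.0.0.0: MATCH
Selected: next-hop 189.180.241.19 via eth2 (matched /22)


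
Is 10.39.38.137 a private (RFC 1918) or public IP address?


RFC 1918 private ranges:
  10.0.0.0/8 (10.0.0.0 - 10.255.255.255)
  172.16.0.0/12 (172.16.0.0 - 172.31.255.255)
  192.168.0.0/16 (192.168.0.0 - 192.168.255.255)
Private (in 10.0.0.0/8)


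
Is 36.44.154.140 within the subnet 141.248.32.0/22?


Subnet network: 141.248.32.0
Test IP AND mask: 36.44.152.0
No, 36.44.154.140 is not in 141.248.32.0/22


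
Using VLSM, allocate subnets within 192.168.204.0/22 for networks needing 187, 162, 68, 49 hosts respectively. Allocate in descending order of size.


187 hosts -> /24 (254 usable): 192.168.204.0/24
162 hosts -> /24 (254 usable): 192.168.205.0/24
68 hosts -> /25 (126 usable): 192.168.206.0/25
49 hosts -> /26 (62 usable): 192.168.206.128/26
Allocation: 192.168.204.0/24 (187 hosts, 254 usable); 192.168.205.0/24 (162 hosts, 254 usable); 192.168.206.0/25 (68 hosts, 126 usable); 192.168.206.128/26 (49 hosts, 62 usable)


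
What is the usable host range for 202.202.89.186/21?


Network: 202.202.88.0
Broadcast: 202.202.95.255
First usable = network + 1
Last usable = broadcast - 1
Range: 202.202.88.1 to 202.202.95.254


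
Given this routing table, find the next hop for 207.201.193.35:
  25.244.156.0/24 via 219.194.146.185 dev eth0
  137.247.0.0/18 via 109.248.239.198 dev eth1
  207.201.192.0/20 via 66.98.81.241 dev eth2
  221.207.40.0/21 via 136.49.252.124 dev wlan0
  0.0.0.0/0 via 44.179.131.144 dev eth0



Longest prefix match for 207.201.193.35:
  /24 25.244.156.0: no
  /18 137.247.0.0: no
  /20 207.201.192.0: MATCH
  /21 221.207.40.0: no
  /0 0.0.0.0: MATCH
Selected: next-hop 66.98.81.241 via eth2 (matched /20)


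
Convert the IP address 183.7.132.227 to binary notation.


183 = 10110111
7 = 00000111
132 = 10000100
227 = 11100011
Binary: 10110111.00000111.10000100.11100011


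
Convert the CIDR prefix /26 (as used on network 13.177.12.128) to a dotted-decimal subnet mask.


/26 means 26 network bits, 6 host bits
Binary: 11111111111111111111111111000000
Mask: 255.255.255.192


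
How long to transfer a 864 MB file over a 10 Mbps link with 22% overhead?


Effective throughput = 10 * (1 - 22/100) = 7.8 Mbps
File size in Mb = 864 * 8 = 6912 Mb
Time = 6912 / 7.8
Time = 886.1538 seconds


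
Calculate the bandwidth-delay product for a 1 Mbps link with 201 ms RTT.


BDP = bandwidth * RTT
= 1 Mbps * 201 ms
= 1 * 1e6 * 201 / 1000 bits
= 201000 bits
= 25125 bytes
= 24.5361 KB
BDP = 201000 bits (25125 bytes)


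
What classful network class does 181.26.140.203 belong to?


First octet: 181
Binary: 10110101
10xxxxxx -> Class B (128-191)
Class B, default mask 255.255.0.0 (/16)


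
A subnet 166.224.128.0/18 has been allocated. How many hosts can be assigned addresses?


Host bits = 32 - 18 = 14
Total addresses = 2^14 = 16384
Usable = total - 2 (network and broadcast)
Usable hosts: 16382


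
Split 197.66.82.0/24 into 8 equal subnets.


New prefix = 24 + 3 = 27
Each subnet has 32 addresses
  197.66.82.0/27
  197.66.82.32/27
  197.66.82.64/27
  197.66.82.96/27
  197.66.82.128/27
  197.66.82.160/27
  197.66.82.192/27
  197.66.82.224/27
Subnets: 197.66.82.0/27, 197.66.82.32/27, 197.66.82.64/27, 197.66.82.96/27, 197.66.82.128/27, 197.66.82.160/27, 197.66.82.192/27, 197.66.82.224/27


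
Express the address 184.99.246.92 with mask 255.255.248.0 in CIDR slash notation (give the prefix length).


Binary: 11111111.11111111.11111000.00000000
Count leading 1s
Prefix: /21


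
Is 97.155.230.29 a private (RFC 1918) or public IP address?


RFC 1918 private ranges:
  10.0.0.0/8 (10.0.0.0 - 10.255.255.255)
  172.16.0.0/12 (172.16.0.0 - 172.31.255.255)
  192.168.0.0/16 (192.168.0.0 - 192.168.255.255)
Public (not in any RFC 1918 range)


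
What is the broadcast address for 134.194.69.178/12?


Network: 134.192.0.0/12
Host bits = 20
Set all host bits to 1:
Broadcast: 134.207.255.255


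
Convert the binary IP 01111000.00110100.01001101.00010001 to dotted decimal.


01111000 = 120
00110100 = 52
01001101 = 77
00010001 = 17
IP: 120.52.77.17


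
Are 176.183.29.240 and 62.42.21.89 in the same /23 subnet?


Mask: 255.255.254.0
176.183.29.240 AND mask = 176.183.28.0
62.42.21.89 AND mask = 62.42.20.0
No, different subnets (176.183.28.0 vs 62.42.20.0)


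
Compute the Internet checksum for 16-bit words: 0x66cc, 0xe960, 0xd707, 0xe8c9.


Sum all words (with carry folding):
+ 0x66cc = 0x66cc
+ 0xe960 = 0x502d
+ 0xd707 = 0x2735
+ 0xe8c9 = 0x0fff
One's complement: ~0x0fff
Checksum = 0xf000


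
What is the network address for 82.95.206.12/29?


IP:   01010010.01011111.11001110.00001100
Mask: 11111111.11111111.11111111.11111000
AND operation:
Net:  01010010.01011111.11001110.00001000
Network: 82.95.206.8/29


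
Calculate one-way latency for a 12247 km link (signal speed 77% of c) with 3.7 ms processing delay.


Speed = 0.77 * 3e5 km/s = 231000 km/s
Propagation delay = 12247 / 231000 = 0.053 s = 53.0173 ms
Processing delay = 3.7 ms
Total one-way latency = 56.7173 ms


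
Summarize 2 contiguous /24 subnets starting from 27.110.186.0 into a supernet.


Original prefix: /24
Number of subnets: 2 = 2^1
New prefix = 24 - 1 = 23
Supernet: 27.110.186.0/23


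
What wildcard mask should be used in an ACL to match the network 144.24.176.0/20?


Subnet mask: 255.255.240.0
Wildcard = 255.255.255.255 - subnet mask
255 - 255 = 0
255 - 255 = 0
255 - 240 = 15
255 - 0 = 255
Wildcard: 0.0.15.255


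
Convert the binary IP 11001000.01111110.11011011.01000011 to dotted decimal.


11001000 = 200
01111110 = 126
11011011 = 219
01000011 = 67
IP: 200.126.219.67


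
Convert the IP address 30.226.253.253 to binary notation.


30 = 00011110
226 = 11100010
253 = 11111101
253 = 11111101
Binary: 00011110.11100010.11111101.11111101


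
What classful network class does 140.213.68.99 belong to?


First octet: 140
Binary: 10001100
10xxxxxx -> Class B (128-191)
Class B, default mask 255.255.0.0 (/16)


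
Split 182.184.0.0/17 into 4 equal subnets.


New prefix = 17 + 2 = 19
Each subnet has 8192 addresses
  182.184.0.0/19
  182.184.32.0/19
  182.184.64.0/19
  182.184.96.0/19
Subnets: 182.184.0.0/19, 182.184.32.0/19, 182.184.64.0/19, 182.184.96.0/19


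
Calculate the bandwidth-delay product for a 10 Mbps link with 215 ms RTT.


BDP = bandwidth * RTT
= 10 Mbps * 215 ms
= 10 * 1e6 * 215 / 1000 bits
= 2150000 bits
= 268750 bytes
= 262.4512 KB
BDP = 2150000 bits (268750 bytes)


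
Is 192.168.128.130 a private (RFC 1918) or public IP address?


RFC 1918 private ranges:
  10.0.0.0/8 (10.0.0.0 - 10.255.255.255)
  172.16.0.0/12 (172.16.0.0 - 172.31.255.255)
  192.168.0.0/16 (192.168.0.0 - 192.168.255.255)
Private (in 192.168.0.0/16)


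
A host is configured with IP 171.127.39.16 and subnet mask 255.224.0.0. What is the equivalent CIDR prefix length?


Binary: 11111111.11100000.00000000.00000000
Count leading 1s
Prefix: /11


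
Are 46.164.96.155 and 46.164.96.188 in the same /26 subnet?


Mask: 255.255.255.192
46.164.96.155 AND mask = 46.164.96.128
46.164.96.188 AND mask = 46.164.96.128
Yes, same subnet (46.164.96.128)


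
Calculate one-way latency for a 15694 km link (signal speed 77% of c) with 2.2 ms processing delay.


Speed = 0.77 * 3e5 km/s = 231000 km/s
Propagation delay = 15694 / 231000 = 0.0679 s = 67.9394 ms
Processing delay = 2.2 ms
Total one-way latency = 70.1394 ms


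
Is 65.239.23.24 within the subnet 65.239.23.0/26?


Subnet network: 65.239.23.0
Test IP AND mask: 65.239.23.0
Yes, 65.239.23.24 is in 65.239.23.0/26


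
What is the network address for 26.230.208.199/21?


IP:   00011010.11100110.11010000.11000111
Mask: 11111111.11111111.11111000.00000000
AND operation:
Net:  00011010.11100110.11010000.00000000
Network: 26.230.208.0/21


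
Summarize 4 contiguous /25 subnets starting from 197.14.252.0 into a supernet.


Original prefix: /25
Number of subnets: 4 = 2^2
New prefix = 25 - 2 = 23
Supernet: 197.14.252.0/23


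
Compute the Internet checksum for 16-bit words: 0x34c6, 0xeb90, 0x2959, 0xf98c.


Sum all words (with carry folding):
+ 0x34c6 = 0x34c6
+ 0xeb90 = 0x2057
+ 0x2959 = 0x49b0
+ 0xf98c = 0x433d
One's complement: ~0x433d
Checksum = 0xbcc2


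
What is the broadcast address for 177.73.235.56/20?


Network: 177.73.224.0/20
Host bits = 12
Set all host bits to 1:
Broadcast: 177.73.239.255


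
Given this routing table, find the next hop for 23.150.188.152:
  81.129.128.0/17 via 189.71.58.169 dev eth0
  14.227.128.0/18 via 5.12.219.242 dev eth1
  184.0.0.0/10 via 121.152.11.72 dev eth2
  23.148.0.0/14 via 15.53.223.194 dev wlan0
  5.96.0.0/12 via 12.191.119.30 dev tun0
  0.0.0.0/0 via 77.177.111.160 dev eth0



Longest prefix match for 23.150.188.152:
  /17 81.129.128.0: no
  /18 14.227.128.0: no
  /10 184.0.0.0: no
  /14 23.148.0.0: MATCH
  /12 5.96.0.0: no
  /0 0.0.0.0: MATCH
Selected: next-hop 15.53.223.194 via wlan0 (matched /14)


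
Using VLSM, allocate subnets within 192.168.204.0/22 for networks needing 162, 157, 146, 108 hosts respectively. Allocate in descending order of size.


162 hosts -> /24 (254 usable): 192.168.204.0/24
157 hosts -> /24 (254 usable): 192.168.205.0/24
146 hosts -> /24 (254 usable): 192.168.206.0/24
108 hosts -> /25 (126 usable): 192.168.207.0/25
Allocation: 192.168.204.0/24 (162 hosts, 254 usable); 192.168.205.0/24 (157 hosts, 254 usable); 192.168.206.0/24 (146 hosts, 254 usable); 192.168.207.0/25 (108 hosts, 126 usable)


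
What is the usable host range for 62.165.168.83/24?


Network: 62.165.168.0
Broadcast: 62.165.168.255
First usable = network + 1
Last usable = broadcast - 1
Range: 62.165.168.1 to 62.165.168.254


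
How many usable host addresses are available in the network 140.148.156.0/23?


Host bits = 32 - 23 = 9
Total addresses = 2^9 = 512
Usable = total - 2 (network and broadcast)
Usable hosts: 510


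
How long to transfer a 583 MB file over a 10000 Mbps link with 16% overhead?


Effective throughput = 10000 * (1 - 16/100) = 8400 Mbps
File size in Mb = 583 * 8 = 4664 Mb
Time = 4664 / 8400
Time = 0.5552 seconds


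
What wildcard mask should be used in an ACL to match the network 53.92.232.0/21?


Subnet mask: 255.255.248.0
Wildcard = 255.255.255.255 - subnet mask
255 - 255 = 0
255 - 255 = 0
255 - 248 = 7
255 - 0 = 255
Wildcard: 0.0.7.255


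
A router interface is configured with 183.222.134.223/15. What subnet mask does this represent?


/15 means 15 network bits, 17 host bits
Binary: 11111111111111100000000000000000
Mask: 255.254.0.0


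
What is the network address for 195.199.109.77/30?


IP:   11000011.11000111.01101101.01001101
Mask: 11111111.11111111.11111111.11111100
AND operation:
Net:  11000011.11000111.01101101.01001100
Network: 195.199.109.76/30


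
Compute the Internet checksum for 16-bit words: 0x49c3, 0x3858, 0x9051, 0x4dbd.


Sum all words (with carry folding):
+ 0x49c3 = 0x49c3
+ 0x3858 = 0x821b
+ 0x9051 = 0x126d
+ 0x4dbd = 0x602a
One's complement: ~0x602a
Checksum = 0x9fd5


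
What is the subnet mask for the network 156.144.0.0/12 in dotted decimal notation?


/12 means 12 network bits, 20 host bits
Binary: 11111111111100000000000000000000
Mask: 255.240.0.0


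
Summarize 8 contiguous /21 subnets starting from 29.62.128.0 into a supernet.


Original prefix: /21
Number of subnets: 8 = 2^3
New prefix = 21 - 3 = 18
Supernet: 29.62.128.0/18


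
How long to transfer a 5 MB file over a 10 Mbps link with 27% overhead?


Effective throughput = 10 * (1 - 27/100) = 7.3 Mbps
File size in Mb = 5 * 8 = 40 Mb
Time = 40 / 7.3
Time = 5.4795 seconds


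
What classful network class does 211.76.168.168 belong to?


First octet: 211
Binary: 11010011
110xxxxx -> Class C (192-223)
Class C, default mask 255.255.255.0 (/24)


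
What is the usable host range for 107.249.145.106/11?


Network: 107.224.0.0
Broadcast: 107.255.255.255
First usable = network + 1
Last usable = broadcast - 1
Range: 107.224.0.1 to 107.255.255.254


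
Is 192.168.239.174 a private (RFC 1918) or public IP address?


RFC 1918 private ranges:
  10.0.0.0/8 (10.0.0.0 - 10.255.255.255)
  172.16.0.0/12 (172.16.0.0 - 172.31.255.255)
  192.168.0.0/16 (192.168.0.0 - 192.168.255.255)
Private (in 192.168.0.0/16)


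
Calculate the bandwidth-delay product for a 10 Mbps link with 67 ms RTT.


BDP = bandwidth * RTT
= 10 Mbps * 67 ms
= 10 * 1e6 * 67 / 1000 bits
= 670000 bits
= 83750 bytes
= 81.7871 KB
BDP = 670000 bits (83750 bytes)


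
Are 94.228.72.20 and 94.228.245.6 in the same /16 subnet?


Mask: 255.255.0.0
94.228.72.20 AND mask = 94.228.0.0
94.228.245.6 AND mask = 94.228.0.0
Yes, same subnet (94.228.0.0)


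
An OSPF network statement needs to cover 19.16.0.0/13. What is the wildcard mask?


Subnet mask: 255.248.0.0
Wildcard = 255.255.255.255 - subnet mask
255 - 255 = 0
255 - 248 = 7
255 - 0 = 255
255 - 0 = 255
Wildcard: 0.7.255.255


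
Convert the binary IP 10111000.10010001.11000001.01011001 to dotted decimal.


10111000 = 184
10010001 = 145
11000001 = 193
01011001 = 89
IP: 184.145.193.89


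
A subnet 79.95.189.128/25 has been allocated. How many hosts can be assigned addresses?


Host bits = 32 - 25 = 7
Total addresses = 2^7 = 128
Usable = total - 2 (network and broadcast)
Usable hosts: 126


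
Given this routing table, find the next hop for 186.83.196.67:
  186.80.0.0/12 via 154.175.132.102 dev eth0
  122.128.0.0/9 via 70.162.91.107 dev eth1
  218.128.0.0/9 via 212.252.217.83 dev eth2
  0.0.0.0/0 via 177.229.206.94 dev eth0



Longest prefix match for 186.83.196.67:
  /12 186.80.0.0: MATCH
  /9 122.128.0.0: no
  /9 218.128.0.0: no
  /0 0.0.0.0: MATCH
Selected: next-hop 154.175.132.102 via eth0 (matched /12)


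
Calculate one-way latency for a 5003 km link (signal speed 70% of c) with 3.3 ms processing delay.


Speed = 0.7 * 3e5 km/s = 210000 km/s
Propagation delay = 5003 / 210000 = 0.0238 s = 23.8238 ms
Processing delay = 3.3 ms
Total one-way latency = 27.1238 ms


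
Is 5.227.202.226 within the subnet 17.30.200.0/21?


Subnet network: 17.30.200.0
Test IP AND mask: 5.227.200.0
No, 5.227.202.226 is not in 17.30.200.0/21


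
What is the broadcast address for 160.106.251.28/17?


Network: 160.106.128.0/17
Host bits = 15
Set all host bits to 1:
Broadcast: 160.106.255.255


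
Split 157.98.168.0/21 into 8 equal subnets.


New prefix = 21 + 3 = 24
Each subnet has 256 addresses
  157.98.168.0/24
  157.98.169.0/24
  157.98.170.0/24
  157.98.171.0/24
  157.98.172.0/24
  157.98.173.0/24
  157.98.174.0/24
  157.98.175.0/24
Subnets: 157.98.168.0/24, 157.98.169.0/24, 157.98.170.0/24, 157.98.171.0/24, 157.98.172.0/24, 157.98.173.0/24, 157.98.174.0/24, 157.98.175.0/24


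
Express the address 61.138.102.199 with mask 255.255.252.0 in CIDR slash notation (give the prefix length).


Binary: 11111111.11111111.11111100.00000000
Count leading 1s
Prefix: /22


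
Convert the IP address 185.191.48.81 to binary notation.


185 = 10111001
191 = 10111111
48 = 00110000
81 = 01010001
Binary: 10111001.10111111.00110000.01010001


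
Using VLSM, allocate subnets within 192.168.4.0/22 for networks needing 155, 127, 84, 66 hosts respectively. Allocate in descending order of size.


155 hosts -> /24 (254 usable): 192.168.4.0/24
127 hosts -> /24 (254 usable): 192.168.5.0/24
84 hosts -> /25 (126 usable): 192.168.6.0/25
66 hosts -> /25 (126 usable): 192.168.6.128/25
Allocation: 192.168.4.0/24 (155 hosts, 254 usable); 192.168.5.0/24 (127 hosts, 254 usable); 192.168.6.0/25 (84 hosts, 126 usable); 192.168.6.128/25 (66 hosts, 126 usable)


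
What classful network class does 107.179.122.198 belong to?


First octet: 107
Binary: 01101011
0xxxxxxx -> Class A (1-126)
Class A, default mask 255.0.0.0 (/8)


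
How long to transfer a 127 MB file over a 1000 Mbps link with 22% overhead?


Effective throughput = 1000 * (1 - 22/100) = 780 Mbps
File size in Mb = 127 * 8 = 1016 Mb
Time = 1016 / 780
Time = 1.3026 seconds


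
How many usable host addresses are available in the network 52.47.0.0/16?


Host bits = 32 - 16 = 16
Total addresses = 2^16 = 65536
Usable = total - 2 (network and broadcast)
Usable hosts: 65534


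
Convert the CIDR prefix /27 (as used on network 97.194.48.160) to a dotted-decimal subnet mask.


/27 means 27 network bits, 5 host bits
Binary: 11111111111111111111111111100000
Mask: 255.255.255.224


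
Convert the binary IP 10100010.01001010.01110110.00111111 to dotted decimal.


10100010 = 162
01001010 = 74
01110110 = 118
00111111 = 63
IP: 162.74.118.63


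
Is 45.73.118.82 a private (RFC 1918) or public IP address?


RFC 1918 private ranges:
  10.0.0.0/8 (10.0.0.0 - 10.255.255.255)
  172.16.0.0/12 (172.16.0.0 - 172.31.255.255)
  192.168.0.0/16 (192.168.0.0 - 192.168.255.255)
Public (not in any RFC 1918 range)


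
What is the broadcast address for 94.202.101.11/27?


Network: 94.202.101.0/27
Host bits = 5
Set all host bits to 1:
Broadcast: 94.202.101.31


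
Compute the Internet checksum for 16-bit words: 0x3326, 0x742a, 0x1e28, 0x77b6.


Sum all words (with carry folding):
+ 0x3326 = 0x3326
+ 0x742a = 0xa750
+ 0x1e28 = 0xc578
+ 0x77b6 = 0x3d2f
One's complement: ~0x3d2f
Checksum = 0xc2d0


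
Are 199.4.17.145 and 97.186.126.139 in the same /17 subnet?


Mask: 255.255.128.0
199.4.17.145 AND mask = 199.4.0.0
97.186.126.139 AND mask = 97.186.0.0
No, different subnets (199.4.0.0 vs 97.186.0.0)


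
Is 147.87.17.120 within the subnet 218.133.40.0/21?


Subnet network: 218.133.40.0
Test IP AND mask: 147.87.16.0
No, 147.87.17.120 is not in 218.133.40.0/21


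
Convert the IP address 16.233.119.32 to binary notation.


16 = 00010000
233 = 11101001
119 = 01110111
32 = 00100000
Binary: 00010000.11101001.01110111.00100000


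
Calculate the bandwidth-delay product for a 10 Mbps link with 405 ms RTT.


BDP = bandwidth * RTT
= 10 Mbps * 405 ms
= 10 * 1e6 * 405 / 1000 bits
= 4050000 bits
= 506250 bytes
= 494.3848 KB
BDP = 4050000 bits (506250 bytes)


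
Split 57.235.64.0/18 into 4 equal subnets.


New prefix = 18 + 2 = 20
Each subnet has 4096 addresses
  57.235.64.0/20
  57.235.80.0/20
  57.235.96.0/20
  57.235.112.0/20
Subnets: 57.235.64.0/20, 57.235.80.0/20, 57.235.96.0/20, 57.235.112.0/20


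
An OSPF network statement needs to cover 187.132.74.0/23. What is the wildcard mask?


Subnet mask: 255.255.254.0
Wildcard = 255.255.255.255 - subnet mask
255 - 255 = 0
255 - 255 = 0
255 - 254 = 1
255 - 0 = 255
Wildcard: 0.0.1.255


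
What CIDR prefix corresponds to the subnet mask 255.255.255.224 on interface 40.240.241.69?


Binary: 11111111.11111111.11111111.11100000
Count leading 1s
Prefix: /27


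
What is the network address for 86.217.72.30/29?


IP:   01010110.11011001.01001000.00011110
Mask: 11111111.11111111.11111111.11111000
AND operation:
Net:  01010110.11011001.01001000.00011000
Network: 86.217.72.24/29


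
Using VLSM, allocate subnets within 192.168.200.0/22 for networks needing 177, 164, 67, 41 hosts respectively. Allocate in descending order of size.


177 hosts -> /24 (254 usable): 192.168.200.0/24
164 hosts -> /24 (254 usable): 192.168.201.0/24
67 hosts -> /25 (126 usable): 192.168.202.0/25
41 hosts -> /26 (62 usable): 192.168.202.128/26
Allocation: 192.168.200.0/24 (177 hosts, 254 usable); 192.168.201.0/24 (164 hosts, 254 usable); 192.168.202.0/25 (67 hosts, 126 usable); 192.168.202.128/26 (41 hosts, 62 usable)


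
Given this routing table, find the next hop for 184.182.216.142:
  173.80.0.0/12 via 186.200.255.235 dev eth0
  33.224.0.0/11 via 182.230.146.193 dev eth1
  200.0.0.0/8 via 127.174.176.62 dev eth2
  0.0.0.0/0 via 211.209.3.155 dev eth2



Longest prefix match for 184.182.216.142:
  /12 173.80.0.0: no
  /11 33.224.0.0: no
  /8 200.0.0.0: no
  /0 0.0.0.0: MATCH
Selected: next-hop 211.209.3.155 via eth2 (matched /0)


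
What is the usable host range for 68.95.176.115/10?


Network: 68.64.0.0
Broadcast: 68.127.255.255
First usable = network + 1
Last usable = broadcast - 1
Range: 68.64.0.1 to 68.127.255.254


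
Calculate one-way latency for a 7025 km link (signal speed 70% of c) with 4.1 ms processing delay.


Speed = 0.7 * 3e5 km/s = 210000 km/s
Propagation delay = 7025 / 210000 = 0.0335 s = 33.4524 ms
Processing delay = 4.1 ms
Total one-way latency = 37.5524 ms


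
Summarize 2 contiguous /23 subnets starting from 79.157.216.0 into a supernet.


Original prefix: /23
Number of subnets: 2 = 2^1
New prefix = 23 - 1 = 22
Supernet: 79.157.216.0/22


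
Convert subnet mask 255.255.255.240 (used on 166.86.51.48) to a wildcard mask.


Subnet mask: 255.255.255.240
Wildcard = 255.255.255.255 - subnet mask
255 - 255 = 0
255 - 255 = 0
255 - 255 = 0
255 - 240 = 15
Wildcard: 0.0.0.15


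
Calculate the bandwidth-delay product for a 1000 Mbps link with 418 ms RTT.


BDP = bandwidth * RTT
= 1000 Mbps * 418 ms
= 1000 * 1e6 * 418 / 1000 bits
= 418000000 bits
= 52250000 bytes
= 51025.3906 KB
BDP = 418000000 bits (52250000 bytes)


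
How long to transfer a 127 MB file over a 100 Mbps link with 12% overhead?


Effective throughput = 100 * (1 - 12/100) = 88 Mbps
File size in Mb = 127 * 8 = 1016 Mb
Time = 1016 / 88
Time = 11.5455 seconds


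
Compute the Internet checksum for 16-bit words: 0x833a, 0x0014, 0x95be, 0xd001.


Sum all words (with carry folding):
+ 0x833a = 0x833a
+ 0x0014 = 0x834e
+ 0x95be = 0x190d
+ 0xd001 = 0xe90e
One's complement: ~0xe90e
Checksum = 0x16f1


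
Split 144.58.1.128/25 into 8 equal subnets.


New prefix = 25 + 3 = 28
Each subnet has 16 addresses
  144.58.1.128/28
  144.58.1.144/28
  144.58.1.160/28
  144.58.1.176/28
  144.58.1.192/28
  144.58.1.208/28
  144.58.1.224/28
  144.58.1.240/28
Subnets: 144.58.1.128/28, 144.58.1.144/28, 144.58.1.160/28, 144.58.1.176/28, 144.58.1.192/28, 144.58.1.208/28, 144.58.1.224/28, 144.58.1.240/28


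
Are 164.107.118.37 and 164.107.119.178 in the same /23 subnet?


Mask: 255.255.254.0
164.107.118.37 AND mask = 164.107.118.0
164.107.119.178 AND mask = 164.107.118.0
Yes, same subnet (164.107.118.0)


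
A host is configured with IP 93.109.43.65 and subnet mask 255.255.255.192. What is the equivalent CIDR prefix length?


Binary: 11111111.11111111.11111111.11000000
Count leading 1s
Prefix: /26


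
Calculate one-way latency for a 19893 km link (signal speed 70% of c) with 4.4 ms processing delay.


Speed = 0.7 * 3e5 km/s = 210000 km/s
Propagation delay = 19893 / 210000 = 0.0947 s = 94.7286 ms
Processing delay = 4.4 ms
Total one-way latency = 99.1286 ms


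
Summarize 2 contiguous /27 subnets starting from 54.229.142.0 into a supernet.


Original prefix: /27
Number of subnets: 2 = 2^1
New prefix = 27 - 1 = 26
Supernet: 54.229.142.0/26


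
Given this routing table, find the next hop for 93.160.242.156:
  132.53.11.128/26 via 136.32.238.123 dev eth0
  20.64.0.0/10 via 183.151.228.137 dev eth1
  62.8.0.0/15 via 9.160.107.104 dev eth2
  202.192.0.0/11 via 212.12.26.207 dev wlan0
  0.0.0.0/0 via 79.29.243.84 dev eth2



Longest prefix match for 93.160.242.156:
  /26 132.53.11.128: no
  /10 20.64.0.0: no
  /15 62.8.0.0: no
  /11 202.192.0.0: no
  /0 0.0.0.0: MATCH
Selected: next-hop 79.29.243.84 via eth2 (matched /0)


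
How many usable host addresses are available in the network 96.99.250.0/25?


Host bits = 32 - 25 = 7
Total addresses = 2^7 = 128
Usable = total - 2 (network and broadcast)
Usable hosts: 126


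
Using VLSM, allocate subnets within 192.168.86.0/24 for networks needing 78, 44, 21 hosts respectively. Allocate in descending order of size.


78 hosts -> /25 (126 usable): 192.168.86.0/25
44 hosts -> /26 (62 usable): 192.168.86.128/26
21 hosts -> /27 (30 usable): 192.168.86.192/27
Allocation: 192.168.86.0/25 (78 hosts, 126 usable); 192.168.86.128/26 (44 hosts, 62 usable); 192.168.86.192/27 (21 hosts, 30 usable)


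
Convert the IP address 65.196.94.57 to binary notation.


65 = 01000001
196 = 11000100
94 = 01011110
57 = 00111001
Binary: 01000001.11000100.01011110.00111001


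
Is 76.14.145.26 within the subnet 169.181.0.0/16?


Subnet network: 169.181.0.0
Test IP AND mask: 76.14.0.0
No, 76.14.145.26 is not in 169.181.0.0/16


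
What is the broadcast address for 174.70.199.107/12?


Network: 174.64.0.0/12
Host bits = 20
Set all host bits to 1:
Broadcast: 174.79.255.255


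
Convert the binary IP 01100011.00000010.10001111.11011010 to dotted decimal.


01100011 = 99
00000010 = 2
10001111 = 143
11011010 = 218
IP: 99.2.143.218


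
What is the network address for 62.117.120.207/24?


IP:   00111110.01110101.01111000.11001111
Mask: 11111111.11111111.11111111.00000000
AND operation:
Net:  00111110.01110101.01111000.00000000
Network: 62.117.120.0/24


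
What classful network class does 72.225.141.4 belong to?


First octet: 72
Binary: 01001000
0xxxxxxx -> Class A (1-126)
Class A, default mask 255.0.0.0 (/8)


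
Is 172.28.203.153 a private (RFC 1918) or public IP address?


RFC 1918 private ranges:
  10.0.0.0/8 (10.0.0.0 - 10.255.255.255)
  172.16.0.0/12 (172.16.0.0 - 172.31.255.255)
  192.168.0.0/16 (192.168.0.0 - 192.168.255.255)
Private (in 172.16.0.0/12)


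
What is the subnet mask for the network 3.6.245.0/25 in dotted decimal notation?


/25 means 25 network bits, 7 host bits
Binary: 11111111111111111111111110000000
Mask: 255.255.255.128


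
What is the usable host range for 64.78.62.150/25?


Network: 64.78.62.128
Broadcast: 64.78.62.255
First usable = network + 1
Last usable = broadcast - 1
Range: 64.78.62.129 to 64.78.62.254


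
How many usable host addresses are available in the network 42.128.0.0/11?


Host bits = 32 - 11 = 21
Total addresses = 2^21 = 2097152
Usable = total - 2 (network and broadcast)
Usable hosts: 2097150


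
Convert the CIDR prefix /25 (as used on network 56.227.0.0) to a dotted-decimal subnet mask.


/25 means 25 network bits, 7 host bits
Binary: 11111111111111111111111110000000
Mask: 255.255.255.128


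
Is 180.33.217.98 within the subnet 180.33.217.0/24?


Subnet network: 180.33.217.0
Test IP AND mask: 180.33.217.0
Yes, 180.33.217.98 is in 180.33.217.0/24
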